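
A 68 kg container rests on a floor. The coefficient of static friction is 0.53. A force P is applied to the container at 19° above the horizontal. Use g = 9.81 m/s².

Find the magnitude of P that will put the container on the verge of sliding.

P ≈ 316 N

N = m g − P sin α (the pull lifts the container).
At impending slip, P cos α = μ_s N = μ_s (m g − P sin α).
Solving: P (cos α + μ_s sin α) = μ_s m g → P = 0.53×667/(cos 19° + 0.53 sin 19°) = 354/1.118 = 316 N.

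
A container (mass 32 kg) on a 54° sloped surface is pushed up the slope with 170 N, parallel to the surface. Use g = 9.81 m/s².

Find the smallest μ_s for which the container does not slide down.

μ_s,min ≈ 0.455

N = m g cos θ = 184.5 N.
Friction must make up the shortfall along the incline: f = m g sin θ − P = 254 − 170 = 83.97 N.
At the threshold f = μ_s N, so μ_s,min = 83.97/184.5 = 0.455.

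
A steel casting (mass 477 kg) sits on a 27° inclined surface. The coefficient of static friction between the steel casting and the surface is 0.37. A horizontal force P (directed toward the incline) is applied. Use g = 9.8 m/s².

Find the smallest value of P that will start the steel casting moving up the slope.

At impending motion up the slope, friction acts down-slope at its limit: f = μ_s N.
Perpendicular to the incline: N = m g cos θ + P sin θ.
Along the incline: P cos θ = m g sin θ + μ_s N = m g sin θ + μ_s (m g cos θ + P sin θ).
Solving, P (cos θ − μ_s sin θ) = m g (sin θ + μ_s cos θ), so P = 477×9.8×(sin 27° + 0.37 cos 27°)/(cos 27° − 0.37 sin 27°) = 4670×0.7837/0.723 = 5070 N.

P ≈ 5070 N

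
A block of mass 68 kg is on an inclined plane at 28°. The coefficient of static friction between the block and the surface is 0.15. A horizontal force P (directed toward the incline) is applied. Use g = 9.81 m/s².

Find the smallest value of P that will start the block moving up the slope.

At impending motion up the slope, friction acts down-slope at its limit: f = μ_s N.
Perpendicular to the incline: N = m g cos θ + P sin θ.
Along the incline: P cos θ = m g sin θ + μ_s N = m g sin θ + μ_s (m g cos θ + P sin θ).
Solving, P (cos θ − μ_s sin θ) = m g (sin θ + μ_s cos θ), so P = 68×9.81×(sin 28° + 0.15 cos 28°)/(cos 28° − 0.15 sin 28°) = 667×0.6019/0.8125 = 494 N.

P ≈ 494 N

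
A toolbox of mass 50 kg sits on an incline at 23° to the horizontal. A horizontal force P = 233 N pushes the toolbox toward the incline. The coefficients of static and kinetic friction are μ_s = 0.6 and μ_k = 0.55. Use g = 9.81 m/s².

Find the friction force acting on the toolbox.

The horizontal push has a component P sin θ into the surface, so N = m g cos θ + P sin θ = 451.5 + 91.04 = 542.5 N.
Along the incline, the net driving force (taking up-slope positive) is P cos θ − m g sin θ = 214.5 − 191.7 = 22.82 N, so equilibrium requires friction f = -22.82 N (down-slope).
The limit of static friction is μ_s N = 325.5 N.
Since 22.82 N is within the 325.5 N limit, the toolbox stays put and friction is exactly 22.8 N.

f ≈ 22.8 N (down the incline)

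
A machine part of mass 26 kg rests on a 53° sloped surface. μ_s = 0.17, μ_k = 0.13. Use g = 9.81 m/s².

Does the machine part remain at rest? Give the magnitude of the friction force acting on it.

N = m g cos θ = 153 N.
Down-slope weight component: m g sin θ = 204 N.
μ_s N = 26.1 N.
204 > 26.1 N, so it slides; kinetic friction f = μ_k N = 0.13×153 = 20 N.

f ≈ 20 N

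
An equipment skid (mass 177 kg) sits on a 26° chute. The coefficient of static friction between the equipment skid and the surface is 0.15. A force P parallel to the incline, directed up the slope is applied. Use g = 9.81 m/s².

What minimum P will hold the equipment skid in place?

P_min ≈ 527 N

The equipment skid tends to slide down (tan θ > μ_s), so at the point of impending slip friction acts up-slope at its limit: f = μ_s N.
P is parallel to the surface, so N = m g cos θ = 1560 N.
Along the incline: P + μ_s N = m g sin θ, so P = 761 − 0.15×1560 = 527 N.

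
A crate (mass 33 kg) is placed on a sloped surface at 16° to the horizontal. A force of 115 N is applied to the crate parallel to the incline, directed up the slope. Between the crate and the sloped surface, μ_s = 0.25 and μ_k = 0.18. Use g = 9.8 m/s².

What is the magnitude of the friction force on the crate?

f ≈ 25.9 N (down the incline)

The normal reaction is N = m g cos θ = 310.9 N.
The friction needed for equilibrium is m g sin θ − P = 89.14 − 115 = -25.86 N, measured positive up-slope.
Static friction can supply at most μ_s N = 77.72 N.
Since |-25.86| ≤ 77.72 N, no slip — friction simply equals what equilibrium demands.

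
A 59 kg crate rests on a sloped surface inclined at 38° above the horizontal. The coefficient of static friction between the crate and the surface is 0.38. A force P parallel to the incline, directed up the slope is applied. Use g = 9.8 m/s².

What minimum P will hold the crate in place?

The crate tends to slide down (tan θ > μ_s), so at the point of impending slip friction acts up-slope at its limit: f = μ_s N.
P is parallel to the surface, so N = m g cos θ = 456 N.
Along the incline: P + μ_s N = m g sin θ, so P = 356 − 0.38×456 = 183 N.

P_min ≈ 183 N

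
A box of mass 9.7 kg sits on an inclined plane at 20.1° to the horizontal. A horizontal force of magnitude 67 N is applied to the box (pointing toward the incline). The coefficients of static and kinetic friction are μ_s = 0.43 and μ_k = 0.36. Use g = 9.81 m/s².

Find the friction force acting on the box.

f ≈ 30.2 N (down the incline)

Normal direction: N = m g cos θ + P sin θ = 112.4 N.
Along the incline, the net driving force (taking up-slope positive) is P cos θ − m g sin θ = 62.92 − 32.7 = 30.22 N, so equilibrium requires friction f = -30.22 N (down-slope).
The limit of static friction is μ_s N = 48.33 N.
|f_req| = 30.22 ≤ 48.33 N → the box is in equilibrium; friction equals the required value.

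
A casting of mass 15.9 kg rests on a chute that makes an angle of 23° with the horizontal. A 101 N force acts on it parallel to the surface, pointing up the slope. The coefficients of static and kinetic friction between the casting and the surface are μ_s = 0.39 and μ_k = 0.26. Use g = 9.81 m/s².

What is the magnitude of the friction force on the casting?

Perpendicular to the surface, N = m g cos θ = 15.9·9.81·cos 23° = 143.6 N.
For equilibrium along the incline the friction force must supply f = m g sin θ − P = 60.95 − 101 = -40.05 N (positive meaning up-slope).
Static friction can supply at most μ_s N = 56 N.
Since |-40.05| ≤ 56 N, the casting remains in static equilibrium and friction takes exactly the required value.

f ≈ 40.1 N (down the incline)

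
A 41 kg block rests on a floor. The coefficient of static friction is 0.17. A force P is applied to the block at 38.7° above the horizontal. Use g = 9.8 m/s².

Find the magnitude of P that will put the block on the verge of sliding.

P ≈ 77 N

N = m g − P sin α (the pull lifts the block).
At impending slip, P cos α = μ_s N = μ_s (m g − P sin α).
Solving: P (cos α + μ_s sin α) = μ_s m g → P = 0.17×402/(cos 38.7° + 0.17 sin 38.7°) = 68.3/0.8867 = 77 N.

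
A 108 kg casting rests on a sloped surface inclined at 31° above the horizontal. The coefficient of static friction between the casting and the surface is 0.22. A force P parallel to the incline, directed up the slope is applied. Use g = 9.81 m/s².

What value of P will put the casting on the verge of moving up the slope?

P ≈ 745 N

At impending motion up the slope, friction acts down-slope at its limit: f = μ_s N.
P is parallel to the surface, so N = m g cos θ = 908 N.
Along the incline: P = m g sin θ + μ_s N = 546 + 0.22×908 = 745 N.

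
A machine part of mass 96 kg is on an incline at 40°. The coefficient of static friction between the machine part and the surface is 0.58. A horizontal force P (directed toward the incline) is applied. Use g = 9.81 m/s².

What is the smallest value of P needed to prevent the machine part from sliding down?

P_min ≈ 164 N

The machine part tends to slide down (tan θ > μ_s), so at the point of impending slip friction acts up-slope at its limit: f = μ_s N.
Perpendicular to the incline: N = m g cos θ + P sin θ.
Along the incline: P cos θ + μ_s N = m g sin θ, i.e. P cos θ + μ_s (m g cos θ + P sin θ) = m g sin θ.
Solving, P (cos θ + μ_s sin θ) = m g (sin θ − μ_s cos θ), so P = 942×0.1985/1.139 = 164 N.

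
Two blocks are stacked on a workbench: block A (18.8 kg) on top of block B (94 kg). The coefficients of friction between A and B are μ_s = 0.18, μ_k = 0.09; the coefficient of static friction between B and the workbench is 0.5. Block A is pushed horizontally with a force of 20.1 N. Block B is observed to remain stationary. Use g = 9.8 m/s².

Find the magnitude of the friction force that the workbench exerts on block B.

f ≈ 20.1 N

Between the blocks, N₁ = m_A g = 184.2 N.
Maximum static friction on A from B: μ_s N₁ = 0.18×184.2 = 33.16 N.
Since P = 20.1 N ≤ 33.16 N, A does not slip on B; friction on A equals P = 20.1 N.
By Newton's third law B feels 20.1 N forward from A. With B stationary, the floor's static friction on B balances it: f₂ = 20.1 N (well within μ_s(m_A+m_B)g = 552.7 N).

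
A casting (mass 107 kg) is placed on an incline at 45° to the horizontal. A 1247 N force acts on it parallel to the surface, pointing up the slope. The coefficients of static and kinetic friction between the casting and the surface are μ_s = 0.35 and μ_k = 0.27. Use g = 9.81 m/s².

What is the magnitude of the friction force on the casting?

Perpendicular to the surface, N = m g cos θ = 107·9.81·cos 45° = 742.2 N.
Parallel to the incline, ΣF = 0 gives f = m g sin θ − P = 742.2 − 1247 = -504.8 N (up-slope positive).
The static-friction ceiling is μ_s N = 0.35 × 742.2 = 259.8 N.
Since |-504.8| > 259.8 N, static friction cannot hold it; the casting slides up the incline and kinetic friction applies: f = μ_k N = 0.27 × 742.2 = 200 N.

f ≈ 200 N (down the incline)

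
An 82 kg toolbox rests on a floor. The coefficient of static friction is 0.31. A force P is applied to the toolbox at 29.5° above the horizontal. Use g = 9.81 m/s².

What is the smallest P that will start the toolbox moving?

N = m g − P sin α (the pull lifts the toolbox).
At impending slip, P cos α = μ_s N = μ_s (m g − P sin α).
Solving: P (cos α + μ_s sin α) = μ_s m g → P = 0.31×804/(cos 29.5° + 0.31 sin 29.5°) = 249/1.023 = 244 N.

P ≈ 244 N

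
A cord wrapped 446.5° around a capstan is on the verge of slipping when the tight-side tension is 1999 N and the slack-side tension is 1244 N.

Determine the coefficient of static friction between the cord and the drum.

μ ≈ 0.0609

T₂/T₁ = e^{μβ} → μ = ln(T₂/T₁)/β.
β = 446.5° = 7.793 rad.
μ = ln(1999/1244)/7.793 = ln(1.607)/7.793 = 0.0609.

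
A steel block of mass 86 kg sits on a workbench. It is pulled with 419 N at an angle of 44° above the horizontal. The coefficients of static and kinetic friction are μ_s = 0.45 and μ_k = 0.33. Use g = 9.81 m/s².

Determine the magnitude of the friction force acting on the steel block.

f ≈ 182 N

Vertical equilibrium gives N = m g − P sin α = 552.6 N.
The horizontal driving force is P cos α = 301.4 N, so equilibrium needs friction f = 301.4 N.
μ_s N = 0.45 × 552.6 = 248.7 N.
301.4 > 248.7 N → the steel block slides; f = μ_k N = 0.33×552.6 = 182 N.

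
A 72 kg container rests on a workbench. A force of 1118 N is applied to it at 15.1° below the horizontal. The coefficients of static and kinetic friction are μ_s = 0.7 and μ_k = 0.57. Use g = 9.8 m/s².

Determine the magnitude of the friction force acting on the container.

The vertical component of P adds to the normal force: N = m g + P sin α = 705.6 + 291.2 = 996.8 N.
Horizontally, friction must balance P cos α = 1079 N.
μ_s N = 0.7 × 996.8 = 697.8 N.
The required friction exceeds μ_s N, so the container moves and f = μ_k N = 568 N.

f ≈ 568 N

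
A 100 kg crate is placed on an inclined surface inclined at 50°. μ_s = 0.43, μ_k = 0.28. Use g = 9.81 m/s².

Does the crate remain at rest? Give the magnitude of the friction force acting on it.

f ≈ 177 N

N = m g cos θ = 631 N.
Down-slope weight component: m g sin θ = 751 N.
μ_s N = 271 N.
751 > 271 N, so it slides; kinetic friction f = μ_k N = 0.28×631 = 177 N.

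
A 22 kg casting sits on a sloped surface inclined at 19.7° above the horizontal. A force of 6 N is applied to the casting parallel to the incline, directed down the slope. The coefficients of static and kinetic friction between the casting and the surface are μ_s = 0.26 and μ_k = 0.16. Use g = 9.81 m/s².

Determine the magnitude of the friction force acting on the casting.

f ≈ 32.5 N (up the incline)

The normal reaction is N = m g cos θ = 203.2 N.
Parallel to the incline, ΣF = 0 gives f = m g sin θ + P = 72.75 + 6 = 78.75 N (up-slope positive).
Static friction can supply at most μ_s N = 52.83 N.
|78.75| exceeds 52.83 N, so the casting slips down-slope; friction is kinetic, f = μ_k N = 0.16×203.2 = 32.5 N.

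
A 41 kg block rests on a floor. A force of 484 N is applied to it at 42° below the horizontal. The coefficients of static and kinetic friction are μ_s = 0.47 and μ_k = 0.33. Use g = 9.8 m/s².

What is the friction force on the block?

N = m g + P sin α = 401.8 + 484×sin 42° = 725.7 N.
The horizontal driving force is P cos α = 359.7 N, so equilibrium needs friction f = 359.7 N.
μ_s N = 0.47 × 725.7 = 341.1 N.
The required friction exceeds μ_s N, so the block moves and f = μ_k N = 239 N.

f ≈ 239 N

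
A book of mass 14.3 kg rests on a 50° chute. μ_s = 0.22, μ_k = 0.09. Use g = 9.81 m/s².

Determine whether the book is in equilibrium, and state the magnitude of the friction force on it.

f ≈ 8.12 N

N = m g cos θ = 90.2 N.
Down-slope weight component: m g sin θ = 107 N.
μ_s N = 19.8 N.
107 > 19.8 N, so it slides; kinetic friction f = μ_k N = 0.09×90.2 = 8.12 N.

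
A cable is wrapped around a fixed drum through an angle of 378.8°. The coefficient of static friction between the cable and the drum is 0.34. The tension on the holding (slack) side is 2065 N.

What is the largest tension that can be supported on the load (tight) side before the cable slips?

At impending slip the capstan equation gives T₂/T₁ = e^{μβ} with β in radians.
β = 378.8° × π/180 = 6.611 rad.
e^{μβ} = e^{0.34×6.611} = 9.467.
T₂ = T₁ · e^{μβ} = 2065 × 9.467 = 19500 N.

T_max ≈ 19500 N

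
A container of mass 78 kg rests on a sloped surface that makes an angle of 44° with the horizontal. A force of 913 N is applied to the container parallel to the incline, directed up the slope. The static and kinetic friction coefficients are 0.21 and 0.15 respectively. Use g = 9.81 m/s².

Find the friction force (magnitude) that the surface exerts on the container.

f ≈ 82.6 N (down the incline)

The normal reaction is N = m g cos θ = 550.4 N.
Parallel to the incline, ΣF = 0 gives f = m g sin θ − P = 531.5 − 913 = -381.5 N (up-slope positive).
Static friction can supply at most μ_s N = 115.6 N.
|-381.5| exceeds 115.6 N, so the container slips up-slope; friction is kinetic, f = μ_k N = 0.15×550.4 = 82.6 N.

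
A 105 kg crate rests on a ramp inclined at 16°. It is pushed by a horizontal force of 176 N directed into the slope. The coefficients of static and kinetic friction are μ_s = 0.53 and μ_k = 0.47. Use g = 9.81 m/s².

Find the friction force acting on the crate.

f ≈ 115 N (up the incline)

Normal direction: N = m g cos θ + P sin θ = 1039 N.
Along the incline, the net driving force (taking up-slope positive) is P cos θ − m g sin θ = 169.2 − 283.9 = -114.7 N, so equilibrium requires friction f = 114.7 N (up-slope).
Maximum static friction: μ_s N = 0.53 × 1039 = 550.5 N.
Since 114.7 N is within the 550.5 N limit, the crate stays put and friction is exactly 115 N.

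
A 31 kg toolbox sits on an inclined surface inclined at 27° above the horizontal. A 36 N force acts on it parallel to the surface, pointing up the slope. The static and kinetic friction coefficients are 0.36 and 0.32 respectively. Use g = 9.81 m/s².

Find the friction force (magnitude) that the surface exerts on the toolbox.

f ≈ 86.7 N (up the incline)

Normal force: N = m g cos θ = 31 × 9.81 × cos 27° = 271 N.
The friction needed for equilibrium is m g sin θ − P = 138.1 − 36 = 102.1 N, measured positive up-slope.
Maximum static friction available: μ_s N = 0.36 × 271 = 97.55 N.
Since |102.1| > 97.55 N, static friction cannot hold it; the toolbox slides down the incline and kinetic friction applies: f = μ_k N = 0.32 × 271 = 86.7 N.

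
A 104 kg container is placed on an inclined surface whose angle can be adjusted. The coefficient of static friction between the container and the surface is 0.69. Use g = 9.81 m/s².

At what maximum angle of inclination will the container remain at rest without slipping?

θ_max ≈ 34.6°

At the slip threshold, m g sin θ = μ_s · m g cos θ, so tan θ = μ_s.
θ_max = arctan(0.69) = 34.6°.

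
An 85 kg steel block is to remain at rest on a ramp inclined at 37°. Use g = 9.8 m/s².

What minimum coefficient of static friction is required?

At the slip threshold m g sin θ = μ_s m g cos θ, so μ_s,min = tan θ.
μ_s,min = tan 37° = 0.754.

μ_s,min ≈ 0.754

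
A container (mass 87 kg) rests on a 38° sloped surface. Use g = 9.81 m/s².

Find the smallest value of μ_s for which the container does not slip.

μ_s,min ≈ 0.781

At the slip threshold m g sin θ = μ_s m g cos θ, so μ_s,min = tan θ.
μ_s,min = tan 38° = 0.781.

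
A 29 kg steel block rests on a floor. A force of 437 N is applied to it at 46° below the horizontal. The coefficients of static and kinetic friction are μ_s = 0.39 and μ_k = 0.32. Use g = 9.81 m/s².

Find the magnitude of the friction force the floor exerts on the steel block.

The vertical component of P adds to the normal force: N = m g + P sin α = 284.5 + 314.4 = 598.8 N.
Horizontally, friction must balance P cos α = 303.6 N.
The static-friction limit is μ_s N = 233.5 N.
The required friction exceeds μ_s N, so the steel block moves and f = μ_k N = 192 N.

f ≈ 192 N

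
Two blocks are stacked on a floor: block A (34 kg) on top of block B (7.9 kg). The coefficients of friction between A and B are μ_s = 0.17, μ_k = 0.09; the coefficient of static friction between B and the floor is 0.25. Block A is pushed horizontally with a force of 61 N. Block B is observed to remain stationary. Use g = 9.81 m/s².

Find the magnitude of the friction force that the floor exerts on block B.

f ≈ 30 N

Normal force at the A–B interface: N₁ = m_A g = 333.5 N.
So the A–B interface can sustain at most μ_s N₁ = 56.7 N of static friction.
Since P = 61 N > 56.7 N, A slides on B; the A–B friction is kinetic: f₁ = μ_k N₁ = 0.09×333.5 = 30 N.
By Newton's third law B feels 30 N forward from A. With B stationary, the floor's static friction on B balances it: f₂ = 30 N (well within μ_s(m_A+m_B)g = 102.8 N).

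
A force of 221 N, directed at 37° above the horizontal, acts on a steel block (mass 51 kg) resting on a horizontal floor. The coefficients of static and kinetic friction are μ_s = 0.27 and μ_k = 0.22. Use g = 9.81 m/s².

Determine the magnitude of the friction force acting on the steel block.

f ≈ 80.8 N

The vertical component of P reduces the normal force: N = m g − P sin α = 500.3 − 133 = 367.3 N.
The horizontal driving force is P cos α = 176.5 N, so equilibrium needs friction f = 176.5 N.
μ_s N = 0.27 × 367.3 = 99.17 N.
176.5 > 99.17 N → the steel block slides; f = μ_k N = 0.22×367.3 = 80.8 N.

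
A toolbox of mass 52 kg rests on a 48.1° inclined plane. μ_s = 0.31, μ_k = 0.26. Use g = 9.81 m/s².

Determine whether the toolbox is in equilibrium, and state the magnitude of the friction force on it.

f ≈ 88.6 N

N = m g cos θ = 341 N.
Down-slope weight component: m g sin θ = 380 N.
μ_s N = 106 N.
380 > 106 N, so it slides; kinetic friction f = μ_k N = 0.26×341 = 88.6 N.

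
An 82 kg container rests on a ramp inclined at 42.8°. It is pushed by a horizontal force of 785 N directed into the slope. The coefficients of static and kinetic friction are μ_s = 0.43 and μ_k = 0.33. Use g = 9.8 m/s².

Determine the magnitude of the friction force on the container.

The horizontal push has a component P sin θ into the surface, so N = m g cos θ + P sin θ = 589.6 + 533.4 = 1123 N.
Parallel to the incline: P cos θ − m g sin θ = 576 − 546 = 29.98 N; the friction needed to balance this is 29.98 N acting down the slope.
The limit of static friction is μ_s N = 482.9 N.
|f_req| = 29.98 ≤ 482.9 N → the container is in equilibrium; friction equals the required value.

f ≈ 30 N (down the incline)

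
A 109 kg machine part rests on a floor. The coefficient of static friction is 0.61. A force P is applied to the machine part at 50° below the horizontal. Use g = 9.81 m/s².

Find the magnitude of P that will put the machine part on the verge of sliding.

P ≈ 3720 N

N = m g + P sin α (the push presses the machine part into the floor).
At impending slip, P cos α = μ_s N = μ_s (m g + P sin α).
Solving: P (cos α − μ_s sin α) = μ_s m g → P = 0.61×1070/(cos 50° − 0.61 sin 50°) = 652/0.1755 = 3720 N.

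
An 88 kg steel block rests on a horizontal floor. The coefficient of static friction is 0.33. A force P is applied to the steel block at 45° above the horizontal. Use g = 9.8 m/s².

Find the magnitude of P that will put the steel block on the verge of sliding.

P ≈ 303 N

N = m g − P sin α (the pull lifts the steel block).
At impending slip, P cos α = μ_s N = μ_s (m g − P sin α).
Solving: P (cos α + μ_s sin α) = μ_s m g → P = 0.33×862/(cos 45° + 0.33 sin 45°) = 285/0.9405 = 303 N.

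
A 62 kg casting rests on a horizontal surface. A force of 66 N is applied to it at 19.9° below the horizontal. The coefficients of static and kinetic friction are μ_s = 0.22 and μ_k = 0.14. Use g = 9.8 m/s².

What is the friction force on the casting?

f ≈ 62.1 N

The vertical component of P adds to the normal force: N = m g + P sin α = 607.6 + 22.47 = 630.1 N.
For equilibrium, f = P cos α = 66×cos 19.9° = 62.06 N.
μ_s N = 0.22 × 630.1 = 138.6 N.
Since 62.06 N does not exceed the limit, the casting stays at rest and f = 62.1 N.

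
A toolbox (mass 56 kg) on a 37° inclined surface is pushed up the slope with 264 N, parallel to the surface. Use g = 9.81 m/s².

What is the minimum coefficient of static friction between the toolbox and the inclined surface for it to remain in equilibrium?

μ_s,min ≈ 0.152

N = m g cos θ = 438.7 N.
Friction must make up the shortfall along the incline: f = m g sin θ − P = 330.6 − 264 = 66.61 N.
At the threshold f = μ_s N, so μ_s,min = 66.61/438.7 = 0.152.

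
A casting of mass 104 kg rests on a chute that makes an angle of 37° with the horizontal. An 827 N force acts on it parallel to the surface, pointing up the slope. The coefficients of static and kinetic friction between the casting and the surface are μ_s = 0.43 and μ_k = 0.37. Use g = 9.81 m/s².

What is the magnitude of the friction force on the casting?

The normal reaction is N = m g cos θ = 814.8 N.
For equilibrium along the incline the friction force must supply f = m g sin θ − P = 614 − 827 = -213 N (positive meaning up-slope).
The static-friction ceiling is μ_s N = 0.43 × 814.8 = 350.4 N.
Since |-213| ≤ 350.4 N, static friction is sufficient; f equals the required value, not μ_s N.

f ≈ 213 N (down the incline)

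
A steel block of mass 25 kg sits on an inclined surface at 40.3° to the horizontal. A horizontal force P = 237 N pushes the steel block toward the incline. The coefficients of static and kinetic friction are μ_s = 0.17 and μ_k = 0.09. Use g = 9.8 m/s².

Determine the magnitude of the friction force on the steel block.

Resolve perpendicular to the incline: N = m g cos θ + P sin θ = 25×9.8×cos 40.3° + 237×sin 40.3° = 340.1 N.
Along the incline, the net driving force (taking up-slope positive) is P cos θ − m g sin θ = 180.8 − 158.5 = 22.29 N, so equilibrium requires friction f = -22.29 N (down-slope).
The limit of static friction is μ_s N = 57.82 N.
Since 22.29 N is within the 57.82 N limit, the steel block stays put and friction is exactly 22.3 N.

f ≈ 22.3 N (down the incline)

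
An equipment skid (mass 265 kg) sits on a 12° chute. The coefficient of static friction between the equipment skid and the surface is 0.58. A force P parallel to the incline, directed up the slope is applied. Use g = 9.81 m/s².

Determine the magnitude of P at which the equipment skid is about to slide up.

P ≈ 2020 N

At impending motion up the slope, friction acts down-slope at its limit: f = μ_s N.
P is parallel to the surface, so N = m g cos θ = 2540 N.
Along the incline: P = m g sin θ + μ_s N = 540 + 0.58×2540 = 2020 N.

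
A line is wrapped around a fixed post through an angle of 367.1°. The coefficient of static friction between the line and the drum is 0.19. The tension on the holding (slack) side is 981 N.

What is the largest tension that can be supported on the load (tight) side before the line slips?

At impending slip the capstan equation gives T₂/T₁ = e^{μβ} with β in radians.
β = 367.1° × π/180 = 6.407 rad.
e^{μβ} = e^{0.19×6.407} = 3.378.
T₂ = T₁ · e^{μβ} = 981 × 3.378 = 3310 N.

T_max ≈ 3310 N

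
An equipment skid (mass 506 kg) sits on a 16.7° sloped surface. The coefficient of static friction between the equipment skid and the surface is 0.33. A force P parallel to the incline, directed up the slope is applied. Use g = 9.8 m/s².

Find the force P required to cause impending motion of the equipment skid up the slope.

P ≈ 2990 N

At impending motion up the slope, friction acts down-slope at its limit: f = μ_s N.
P is parallel to the surface, so N = m g cos θ = 4750 N.
Along the incline: P = m g sin θ + μ_s N = 1420 + 0.33×4750 = 2990 N.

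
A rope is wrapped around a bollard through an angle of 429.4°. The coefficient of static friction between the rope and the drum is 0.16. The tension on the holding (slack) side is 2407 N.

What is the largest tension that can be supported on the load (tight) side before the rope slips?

At impending slip the capstan equation gives T₂/T₁ = e^{μβ} with β in radians.
β = 429.4° × π/180 = 7.494 rad.
e^{μβ} = e^{0.16×7.494} = 3.317.
T₂ = T₁ · e^{μβ} = 2407 × 3.317 = 7980 N.

T_max ≈ 7980 N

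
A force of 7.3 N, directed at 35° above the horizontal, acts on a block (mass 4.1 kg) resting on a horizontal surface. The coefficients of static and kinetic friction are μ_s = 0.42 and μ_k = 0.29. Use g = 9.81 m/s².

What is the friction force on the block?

f ≈ 5.98 N

Vertical equilibrium gives N = m g − P sin α = 36.03 N.
For equilibrium, f = P cos α = 7.3×cos 35° = 5.98 N.
The static-friction limit is μ_s N = 15.13 N.
5.98 ≤ 15.13 N → static; friction equals the required 5.98 N.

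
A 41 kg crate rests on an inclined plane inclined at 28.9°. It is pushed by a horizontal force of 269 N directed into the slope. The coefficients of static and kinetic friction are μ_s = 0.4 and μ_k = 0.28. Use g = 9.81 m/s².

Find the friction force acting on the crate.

f ≈ 41.1 N (down the incline)

The horizontal push has a component P sin θ into the surface, so N = m g cos θ + P sin θ = 352.1 + 130 = 482.1 N.
Along the incline, the net driving force (taking up-slope positive) is P cos θ − m g sin θ = 235.5 − 194.4 = 41.12 N, so equilibrium requires friction f = -41.12 N (down-slope).
The limit of static friction is μ_s N = 192.8 N.
Since 41.12 N is within the 192.8 N limit, the crate stays put and friction is exactly 41.1 N.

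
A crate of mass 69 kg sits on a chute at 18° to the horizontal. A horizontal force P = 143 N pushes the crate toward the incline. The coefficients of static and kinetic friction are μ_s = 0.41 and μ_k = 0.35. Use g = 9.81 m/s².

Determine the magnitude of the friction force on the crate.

Resolve perpendicular to the incline: N = m g cos θ + P sin θ = 69×9.81×cos 18° + 143×sin 18° = 688 N.
Along the incline, the net driving force (taking up-slope positive) is P cos θ − m g sin θ = 136 − 209.2 = -73.17 N, so equilibrium requires friction f = 73.17 N (up-slope).
Maximum static friction: μ_s N = 0.41 × 688 = 282.1 N.
|f_req| = 73.17 ≤ 282.1 N → the crate is in equilibrium; friction equals the required value.

f ≈ 73.2 N (up the incline)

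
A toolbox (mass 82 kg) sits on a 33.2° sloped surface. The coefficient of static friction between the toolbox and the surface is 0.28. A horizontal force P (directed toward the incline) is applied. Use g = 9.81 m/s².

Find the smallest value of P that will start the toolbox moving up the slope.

At impending motion up the slope, friction acts down-slope at its limit: f = μ_s N.
Perpendicular to the incline: N = m g cos θ + P sin θ.
Along the incline: P cos θ = m g sin θ + μ_s N = m g sin θ + μ_s (m g cos θ + P sin θ).
Solving, P (cos θ − μ_s sin θ) = m g (sin θ + μ_s cos θ), so P = 82×9.81×(sin 33.2° + 0.28 cos 33.2°)/(cos 33.2° − 0.28 sin 33.2°) = 804×0.7819/0.6834 = 920 N.

P ≈ 920 N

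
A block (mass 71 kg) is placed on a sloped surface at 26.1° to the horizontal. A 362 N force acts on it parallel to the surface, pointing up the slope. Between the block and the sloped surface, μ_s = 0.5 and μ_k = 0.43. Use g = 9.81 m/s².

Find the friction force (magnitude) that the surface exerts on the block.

Normal force: N = m g cos θ = 71 × 9.81 × cos 26.1° = 625.5 N.
Parallel to the incline, ΣF = 0 gives f = m g sin θ − P = 306.4 − 362 = -55.58 N (up-slope positive).
The static-friction ceiling is μ_s N = 0.5 × 625.5 = 312.7 N.
Since |-55.58| ≤ 312.7 N, the block remains in static equilibrium and friction takes exactly the required value.

f ≈ 55.6 N (down the incline)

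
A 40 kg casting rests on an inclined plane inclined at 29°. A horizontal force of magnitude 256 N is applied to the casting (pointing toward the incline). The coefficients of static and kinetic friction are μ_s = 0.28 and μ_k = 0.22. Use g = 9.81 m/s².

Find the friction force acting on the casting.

f ≈ 33.7 N (down the incline)

Resolve perpendicular to the incline: N = m g cos θ + P sin θ = 40×9.81×cos 29° + 256×sin 29° = 467.3 N.
Along the incline, the net driving force (taking up-slope positive) is P cos θ − m g sin θ = 223.9 − 190.2 = 33.66 N, so equilibrium requires friction f = -33.66 N (down-slope).
Maximum static friction: μ_s N = 0.28 × 467.3 = 130.8 N.
Since 33.66 N is within the 130.8 N limit, the casting stays put and friction is exactly 33.7 N.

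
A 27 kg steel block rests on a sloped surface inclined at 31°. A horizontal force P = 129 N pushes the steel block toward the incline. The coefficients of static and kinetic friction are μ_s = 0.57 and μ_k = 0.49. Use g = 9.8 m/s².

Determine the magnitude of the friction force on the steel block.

f ≈ 25.7 N (up the incline)

Normal direction: N = m g cos θ + P sin θ = 293.2 N.
Parallel to the incline: P cos θ − m g sin θ = 110.6 − 136.3 = -25.7 N; the friction needed to balance this is 25.7 N acting up the slope.
Maximum static friction: μ_s N = 0.57 × 293.2 = 167.2 N.
Since 25.7 N is within the 167.2 N limit, the steel block stays put and friction is exactly 25.7 N.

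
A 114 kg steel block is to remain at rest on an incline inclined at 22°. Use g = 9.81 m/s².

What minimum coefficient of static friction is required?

At the slip threshold m g sin θ = μ_s m g cos θ, so μ_s,min = tan θ.
μ_s,min = tan 22° = 0.404.

μ_s,min ≈ 0.404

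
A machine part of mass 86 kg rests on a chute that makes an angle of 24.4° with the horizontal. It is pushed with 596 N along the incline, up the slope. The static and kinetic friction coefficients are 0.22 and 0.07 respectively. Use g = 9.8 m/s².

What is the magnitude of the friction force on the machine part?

Perpendicular to the surface, N = m g cos θ = 86·9.8·cos 24.4° = 767.5 N.
Parallel to the incline, ΣF = 0 gives f = m g sin θ − P = 348.2 − 596 = -247.8 N (up-slope positive).
Static friction can supply at most μ_s N = 168.9 N.
|-247.8| exceeds 168.9 N, so the machine part slips up-slope; friction is kinetic, f = μ_k N = 0.07×767.5 = 53.7 N.

f ≈ 53.7 N (down the incline)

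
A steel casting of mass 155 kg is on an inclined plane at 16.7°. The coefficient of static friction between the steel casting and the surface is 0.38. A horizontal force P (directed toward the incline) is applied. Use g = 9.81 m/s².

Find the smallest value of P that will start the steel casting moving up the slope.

P ≈ 1170 N

At impending motion up the slope, friction acts down-slope at its limit: f = μ_s N.
Perpendicular to the incline: N = m g cos θ + P sin θ.
Along the incline: P cos θ = m g sin θ + μ_s N = m g sin θ + μ_s (m g cos θ + P sin θ).
Solving, P (cos θ − μ_s sin θ) = m g (sin θ + μ_s cos θ), so P = 155×9.81×(sin 16.7° + 0.38 cos 16.7°)/(cos 16.7° − 0.38 sin 16.7°) = 1520×0.6513/0.8486 = 1170 N.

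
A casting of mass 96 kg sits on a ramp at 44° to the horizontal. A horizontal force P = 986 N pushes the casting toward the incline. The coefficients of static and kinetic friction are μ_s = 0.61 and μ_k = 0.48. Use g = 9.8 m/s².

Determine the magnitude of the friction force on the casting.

The horizontal push has a component P sin θ into the surface, so N = m g cos θ + P sin θ = 676.8 + 684.9 = 1362 N.
Parallel to the incline: P cos θ − m g sin θ = 709.3 − 653.5 = 55.73 N; the friction needed to balance this is 55.73 N acting down the slope.
Maximum static friction: μ_s N = 0.61 × 1362 = 830.6 N.
|f_req| = 55.73 ≤ 830.6 N → the casting is in equilibrium; friction equals the required value.

f ≈ 55.7 N (down the incline)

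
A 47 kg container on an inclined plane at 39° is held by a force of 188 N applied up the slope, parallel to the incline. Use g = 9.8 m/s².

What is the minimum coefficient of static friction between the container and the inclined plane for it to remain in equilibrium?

N = m g cos θ = 358 N.
Friction must make up the shortfall along the incline: f = m g sin θ − P = 289.9 − 188 = 101.9 N.
At the threshold f = μ_s N, so μ_s,min = 101.9/358 = 0.285.

μ_s,min ≈ 0.285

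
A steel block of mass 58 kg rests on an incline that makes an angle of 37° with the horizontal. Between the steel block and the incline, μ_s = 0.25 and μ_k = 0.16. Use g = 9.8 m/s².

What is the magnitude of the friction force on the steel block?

The normal reaction is N = m g cos θ = 453.9 N.
Along the slope the weight component is m g sin θ = 342.1 N; friction must supply exactly this, acting up-slope.
Static friction can supply at most μ_s N = 113.5 N.
|342.1| exceeds 113.5 N, so the steel block slips down-slope; friction is kinetic, f = μ_k N = 0.16×453.9 = 72.6 N.

f ≈ 72.6 N (up the incline)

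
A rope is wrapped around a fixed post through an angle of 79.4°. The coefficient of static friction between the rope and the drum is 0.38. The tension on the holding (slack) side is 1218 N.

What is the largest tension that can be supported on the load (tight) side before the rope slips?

T_max ≈ 2060 N

At impending slip the capstan equation gives T₂/T₁ = e^{μβ} with β in radians.
β = 79.4° × π/180 = 1.386 rad.
e^{μβ} = e^{0.38×1.386} = 1.693.
T₂ = T₁ · e^{μβ} = 1218 × 1.693 = 2060 N.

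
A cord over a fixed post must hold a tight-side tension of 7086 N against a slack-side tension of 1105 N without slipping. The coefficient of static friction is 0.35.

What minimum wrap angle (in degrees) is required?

T₂/T₁ = e^{μβ} → β = ln(T₂/T₁)/μ.
β = ln(7086/1105)/0.35 = 1.858/0.35 = 5.309 rad.
In degrees: β = 5.309 × 180/π = 304°.

β_min ≈ 304°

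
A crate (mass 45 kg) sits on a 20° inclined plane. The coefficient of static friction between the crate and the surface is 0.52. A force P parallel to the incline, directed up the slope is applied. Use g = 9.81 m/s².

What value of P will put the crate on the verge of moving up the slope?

P ≈ 367 N

At impending motion up the slope, friction acts down-slope at its limit: f = μ_s N.
P is parallel to the surface, so N = m g cos θ = 415 N.
Along the incline: P = m g sin θ + μ_s N = 151 + 0.52×415 = 367 N.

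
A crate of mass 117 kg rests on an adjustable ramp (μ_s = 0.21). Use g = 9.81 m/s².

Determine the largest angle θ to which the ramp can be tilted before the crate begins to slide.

θ_max ≈ 11.9°

At the slip threshold, m g sin θ = μ_s · m g cos θ, so tan θ = μ_s.
θ_max = arctan(0.21) = 11.9°.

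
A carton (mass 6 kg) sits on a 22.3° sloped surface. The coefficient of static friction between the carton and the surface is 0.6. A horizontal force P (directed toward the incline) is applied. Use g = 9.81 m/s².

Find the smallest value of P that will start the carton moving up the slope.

P ≈ 78.9 N

At impending motion up the slope, friction acts down-slope at its limit: f = μ_s N.
Perpendicular to the incline: N = m g cos θ + P sin θ.
Along the incline: P cos θ = m g sin θ + μ_s N = m g sin θ + μ_s (m g cos θ + P sin θ).
Solving, P (cos θ − μ_s sin θ) = m g (sin θ + μ_s cos θ), so P = 6×9.81×(sin 22.3° + 0.6 cos 22.3°)/(cos 22.3° − 0.6 sin 22.3°) = 58.9×0.9346/0.6975 = 78.9 N.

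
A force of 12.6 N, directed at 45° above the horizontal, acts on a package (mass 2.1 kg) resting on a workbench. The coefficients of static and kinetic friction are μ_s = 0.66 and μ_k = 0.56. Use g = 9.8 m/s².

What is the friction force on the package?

N = m g − P sin α = 20.58 − 12.6×sin 45° = 11.67 N.
For equilibrium, f = P cos α = 12.6×cos 45° = 8.91 N.
μ_s N = 0.66 × 11.67 = 7.703 N.
The required friction exceeds μ_s N, so the package moves and f = μ_k N = 6.54 N.

f ≈ 6.54 N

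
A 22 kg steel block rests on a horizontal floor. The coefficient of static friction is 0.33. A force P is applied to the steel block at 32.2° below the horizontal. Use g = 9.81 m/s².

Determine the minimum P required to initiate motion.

N = m g + P sin α (the push presses the steel block into the horizontal floor).
At impending slip, P cos α = μ_s N = μ_s (m g + P sin α).
Solving: P (cos α − μ_s sin α) = μ_s m g → P = 0.33×216/(cos 32.2° − 0.33 sin 32.2°) = 71.2/0.6703 = 106 N.

P ≈ 106 N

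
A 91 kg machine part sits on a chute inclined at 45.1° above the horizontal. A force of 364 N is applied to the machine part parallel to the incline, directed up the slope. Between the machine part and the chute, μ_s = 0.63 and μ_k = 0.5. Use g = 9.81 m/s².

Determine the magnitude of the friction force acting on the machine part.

f ≈ 268 N (up the incline)

Normal force: N = m g cos θ = 91 × 9.81 × cos 45.1° = 630.1 N.
For equilibrium along the incline the friction force must supply f = m g sin θ − P = 632.3 − 364 = 268.3 N (positive meaning up-slope).
Maximum static friction available: μ_s N = 0.63 × 630.1 = 397 N.
Since |268.3| ≤ 397 N, the machine part remains in static equilibrium and friction takes exactly the required value.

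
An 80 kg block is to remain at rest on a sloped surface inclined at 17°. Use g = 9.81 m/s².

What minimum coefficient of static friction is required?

μ_s,min ≈ 0.306

At the slip threshold m g sin θ = μ_s m g cos θ, so μ_s,min = tan θ.
μ_s,min = tan 17° = 0.306.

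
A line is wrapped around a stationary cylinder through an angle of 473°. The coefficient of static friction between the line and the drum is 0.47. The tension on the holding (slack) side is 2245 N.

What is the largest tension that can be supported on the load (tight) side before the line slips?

At impending slip the capstan equation gives T₂/T₁ = e^{μβ} with β in radians.
β = 473° × π/180 = 8.255 rad.
e^{μβ} = e^{0.47×8.255} = 48.43.
T₂ = T₁ · e^{μβ} = 2245 × 48.43 = 109000 N.

T_max ≈ 109000 N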